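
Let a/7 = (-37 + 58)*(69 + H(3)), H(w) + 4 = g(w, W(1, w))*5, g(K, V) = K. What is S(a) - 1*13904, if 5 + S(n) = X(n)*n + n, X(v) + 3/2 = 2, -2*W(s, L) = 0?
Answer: 3731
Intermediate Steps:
W(s, L) = 0 (W(s, L) = -½*0 = 0)
X(v) = ½ (X(v) = -3/2 + 2 = ½)
H(w) = -4 + 5*w (H(w) = -4 + w*5 = -4 + 5*w)
a = 11760 (a = 7*((-37 + 58)*(69 + (-4 + 5*3))) = 7*(21*(69 + (-4 + 15))) = 7*(21*(69 + 11)) = 7*(21*80) = 7*1680 = 11760)
S(n) = -5 + 3*n/2 (S(n) = -5 + (n/2 + n) = -5 + 3*n/2)
S(a) - 1*13904 = (-5 + (3/2)*11760) - 1*13904 = (-5 + 17640) - 13904 = 17635 - 13904 = 3731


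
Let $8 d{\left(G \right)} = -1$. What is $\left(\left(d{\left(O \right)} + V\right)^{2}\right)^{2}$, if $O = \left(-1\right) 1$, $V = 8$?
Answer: $\frac{15752961}{4096} \approx 3845.9$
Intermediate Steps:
$O = -1$
$d{\left(G \right)} = - \frac{1}{8}$ ($d{\left(G \right)} = \frac{1}{8} \left(-1\right) = - \frac{1}{8}$)
$\left(\left(d{\left(O \right)} + V\right)^{2}\right)^{2} = \left(\left(- \frac{1}{8} + 8\right)^{2}\right)^{2} = \left(\left(\frac{63}{8}\right)^{2}\right)^{2} = \left(\frac{3969}{64}\right)^{2} = \frac{15752961}{4096}$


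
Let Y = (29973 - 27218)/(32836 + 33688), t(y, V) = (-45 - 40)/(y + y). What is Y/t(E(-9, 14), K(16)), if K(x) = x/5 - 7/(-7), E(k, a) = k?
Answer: 4959/565454 ≈ 0.0087699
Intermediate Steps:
K(x) = 1 + x/5 (K(x) = x*(⅕) - 7*(-⅐) = x/5 + 1 = 1 + x/5)
t(y, V) = -85/(2*y) (t(y, V) = -85*1/(2*y) = -85/(2*y))
Y = 2755/66524 ≈ 0.041414
Y/t(E(-9, 14), K(16)) = 2755/(66524*((-85/2/(-9)))) = 2755/(66524*((-85/2*(-⅑)))) = 2755/(66524*(85/18)) = (2755/66524)*(18/85) = 4959/565454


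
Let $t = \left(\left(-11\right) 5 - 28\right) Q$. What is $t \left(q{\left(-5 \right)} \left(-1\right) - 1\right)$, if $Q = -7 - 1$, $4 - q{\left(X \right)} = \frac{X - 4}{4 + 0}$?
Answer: $-4814$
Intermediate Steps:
$q{\left(X \right)} = 5 - \frac{X}{4}$ ($q{\left(X \right)} = 4 - \frac{X - 4}{4 + 0} = 4 - \frac{-4 + X}{4} = 4 - \left(-4 + X\right) \frac{1}{4} = 4 - \left(-1 + \frac{X}{4}\right) = 5 - \frac{X}{4}$)
$Q = -8$ ($Q = -7 - 1 = -8$)
$t = 664$ ($t = \left(\left(-11\right) 5 - 28\right) \left(-8\right) = \left(-55 - 28\right) \left(-8\right) = \left(-83\right) \left(-8\right) = 664$)
$t \left(q{\left(-5 \right)} \left(-1\right) - 1\right) = 664 \left(\left(5 - - \frac{5}{4}\right) \left(-1\right) - 1\right) = 664 \left(\left(5 + \frac{5}{4}\right) \left(-1\right) - 1\right) = 664 \left(\frac{25}{4} \left(-1\right) - 1\right) = 664 \left(- \frac{25}{4} - 1\right) = 664 \left(- \frac{29}{4}\right) = -4814$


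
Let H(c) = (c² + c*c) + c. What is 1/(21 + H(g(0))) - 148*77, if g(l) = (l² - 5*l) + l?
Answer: -239315/21 ≈ -11396.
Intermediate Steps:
g(l) = l² - 4*l
H(c) = c + 2*c² (H(c) = (c² + c²) + c = 2*c² + c = c + 2*c²)
1/(21 + H(g(0))) - 148*77 = 1/(21 + (0*(-4 + 0))*(1 + 2*(0*(-4 + 0)))) - 148*77 = 1/(21 + (0*(-4))*(1 + 2*(0*(-4)))) - 11396 = 1/(21 + 0*(1 + 2*0)) - 11396 = 1/(21 + 0*(1 + 0)) - 11396 = 1/(21 + 0*1) - 11396 = 1/(21 + 0) - 11396 = 1/21 - 11396 = -239315/21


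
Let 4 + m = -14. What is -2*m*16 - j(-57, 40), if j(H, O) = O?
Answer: 536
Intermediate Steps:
m = -18 (m = -4 - 14 = -18)
-2*m*16 - j(-57, 40) = -2*(-18)*16 - 1*40 = 36*16 - 40 = 576 - 40 = 536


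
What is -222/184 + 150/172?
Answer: -1323/3956 ≈ -0.33443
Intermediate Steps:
-222/184 + 150/172 = -222*1/184 + 150*(1/172) = -111/92 + 75/86 = -1323/3956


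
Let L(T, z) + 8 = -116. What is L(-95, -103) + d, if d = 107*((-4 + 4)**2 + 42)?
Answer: 4370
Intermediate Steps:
L(T, z) = -124 (L(T, z) = -8 - 116 = -124)
d = 4494 (d = 107*(0**2 + 42) = 107*(0 + 42) = 107*42 = 4494)
L(-95, -103) + d = -124 + 4494 = 4370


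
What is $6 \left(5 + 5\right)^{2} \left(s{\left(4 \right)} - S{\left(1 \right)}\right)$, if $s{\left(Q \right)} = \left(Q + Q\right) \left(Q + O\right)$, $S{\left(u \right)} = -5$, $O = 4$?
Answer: $41400$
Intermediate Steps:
$s{\left(Q \right)} = 2 Q \left(4 + Q\right)$ ($s{\left(Q \right)} = \left(Q + Q\right) \left(Q + 4\right) = 2 Q \left(4 + Q\right)$)
$6 \left(5 + 5\right)^{2} \left(s{\left(4 \right)} - S{\left(1 \right)}\right) = 6 \left(5 + 5\right)^{2} \left(2 \cdot 4 \left(4 + 4\right) - -5\right) = 6 \cdot 10^{2} \left(2 \cdot 4 \cdot 8 + 5\right) = 6 \cdot 100 \left(64 + 5\right) = 600 \cdot 69 = 41400$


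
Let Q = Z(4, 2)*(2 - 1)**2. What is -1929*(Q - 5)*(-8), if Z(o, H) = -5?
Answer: -154320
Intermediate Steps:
Q = -5 (Q = -5*(2 - 1)**2 = -5*1**2 = -5*1 = -5)
-1929*(Q - 5)*(-8) = -1929*(-5 - 5)*(-8) = -(-19290)*(-8) = -1929*80 = -154320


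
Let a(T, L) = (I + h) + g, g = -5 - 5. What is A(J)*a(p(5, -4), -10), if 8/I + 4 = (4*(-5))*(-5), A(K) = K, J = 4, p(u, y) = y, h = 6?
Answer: -47/3 ≈ -15.667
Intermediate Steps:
g = -10
I = 1/12 (I = 8/(-4 + (4*(-5))*(-5)) = 8/(-4 - 20*(-5)) = 8/(-4 + 100) = 8/96 = 8*(1/96) = 1/12 ≈ 0.083333)
a(T, L) = -47/12 (a(T, L) = (1/12 + 6) - 10 = 73/12 - 10 = -47/12)
A(J)*a(p(5, -4), -10) = 4*(-47/12) = -47/3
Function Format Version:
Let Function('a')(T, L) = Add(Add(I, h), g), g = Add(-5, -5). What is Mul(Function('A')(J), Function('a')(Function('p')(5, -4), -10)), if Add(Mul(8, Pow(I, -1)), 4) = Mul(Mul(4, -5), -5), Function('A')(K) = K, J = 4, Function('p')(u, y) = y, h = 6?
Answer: Rational(-47, 3) ≈ -15.667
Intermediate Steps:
g = -10
I = Rational(1, 12) (I = Mul(8, Pow(Add(-4, Mul(Mul(4, -5), -5)), -1)) = Mul(8, Pow(Add(-4, Mul(-20, -5)), -1)) = Mul(8, Pow(Add(-4, 100), -1)) = Mul(8, Pow(96, -1)) = Mul(8, Rational(1, 96)) = Rational(1, 12) ≈ 0.083333)
Function('a')(T, L) = Rational(-47, 12) (Function('a')(T, L) = Add(Add(Rational(1, 12), 6), -10) = Add(Rational(73, 12), -10) = Rational(-47, 12))
Mul(Function('A')(J), Function('a')(Function('p')(5, -4), -10)) = Mul(4, Rational(-47, 12)) = Rational(-47, 3)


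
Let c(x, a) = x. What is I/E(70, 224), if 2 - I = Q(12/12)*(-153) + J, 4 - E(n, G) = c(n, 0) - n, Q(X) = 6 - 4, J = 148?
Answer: 40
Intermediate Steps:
Q(X) = 2
E(n, G) = 4 (E(n, G) = 4 - (n - n) = 4 - 1*0 = 4 + 0 = 4)
I = 160 (I = 2 - (2*(-153) + 148) = 2 - (-306 + 148) = 2 - 1*(-158) = 2 + 158 = 160)
I/E(70, 224) = 160/4 = 160*(¼) = 40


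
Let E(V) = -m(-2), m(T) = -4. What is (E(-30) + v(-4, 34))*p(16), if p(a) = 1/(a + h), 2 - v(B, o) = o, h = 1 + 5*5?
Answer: -2/3 ≈ -0.66667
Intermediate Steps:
h = 26 (h = 1 + 25 = 26)
v(B, o) = 2 - o
p(a) = 1/(26 + a) (p(a) = 1/(a + 26) = 1/(26 + a))
E(V) = 4 (E(V) = -1*(-4) = 4)
(E(-30) + v(-4, 34))*p(16) = (4 + (2 - 1*34))/(26 + 16) = (4 + (2 - 34))/42 = (4 - 32)*(1/42) = -28*1/42 = -2/3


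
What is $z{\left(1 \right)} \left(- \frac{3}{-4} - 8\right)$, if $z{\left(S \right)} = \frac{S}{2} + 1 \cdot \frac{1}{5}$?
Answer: $- \frac{203}{40} \approx -5.075$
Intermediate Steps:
$z{\left(S \right)} = \frac{1}{5} + \frac{S}{2}$ ($z{\left(S \right)} = S \frac{1}{2} + 1 \cdot \frac{1}{5} = \frac{S}{2} + \frac{1}{5} = \frac{1}{5} + \frac{S}{2}$)
$z{\left(1 \right)} \left(- \frac{3}{-4} - 8\right) = \left(\frac{1}{5} + \frac{1}{2} \cdot 1\right) \left(- \frac{3}{-4} - 8\right) = \left(\frac{1}{5} + \frac{1}{2}\right) \left(\left(-3\right) \left(- \frac{1}{4}\right) - 8\right) = \frac{7 \left(\frac{3}{4} - 8\right)}{10} = \frac{7}{10} \left(- \frac{29}{4}\right) = - \frac{203}{40}$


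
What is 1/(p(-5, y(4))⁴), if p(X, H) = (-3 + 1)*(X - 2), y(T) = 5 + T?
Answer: 1/38416 ≈ 2.6031e-5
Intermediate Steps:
p(X, H) = 4 - 2*X (p(X, H) = -2*(-2 + X) = 4 - 2*X)
1/(p(-5, y(4))⁴) = 1/((4 - 2*(-5))⁴) = 1/((4 + 10)⁴) = 1/(14⁴) = 1/38416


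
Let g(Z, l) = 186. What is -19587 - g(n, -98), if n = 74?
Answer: -19773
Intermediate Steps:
-19587 - g(n, -98) = -19587 - 1*186 = -19587 - 186 = -19773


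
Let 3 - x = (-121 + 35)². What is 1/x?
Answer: -1/7393 ≈ -0.00013526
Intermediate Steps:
x = -7393 (x = 3 - (-121 + 35)² = 3 - 1*(-86)² = 3 - 1*7396 = 3 - 7396 = -7393)
1/x = 1/(-7393) = -1/7393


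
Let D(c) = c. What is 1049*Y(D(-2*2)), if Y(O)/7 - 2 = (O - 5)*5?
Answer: -315749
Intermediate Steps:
Y(O) = -161 + 35*O (Y(O) = 14 + 7*((O - 5)*5) = 14 + 7*((-5 + O)*5) = 14 + 7*(-25 + 5*O) = 14 + (-175 + 35*O) = -161 + 35*O)
1049*Y(D(-2*2)) = 1049*(-161 + 35*(-2*2)) = 1049*(-161 + 35*(-4)) = 1049*(-161 - 140) = 1049*(-301) = -315749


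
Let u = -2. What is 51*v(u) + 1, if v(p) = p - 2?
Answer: -203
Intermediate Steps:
v(p) = -2 + p
51*v(u) + 1 = 51*(-2 - 2) + 1 = 51*(-4) + 1 = -204 + 1 = -203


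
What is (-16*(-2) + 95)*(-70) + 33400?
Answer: 24510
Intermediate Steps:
(-16*(-2) + 95)*(-70) + 33400 = (32 + 95)*(-70) + 33400 = 127*(-70) + 33400 = -8890 + 33400 = 24510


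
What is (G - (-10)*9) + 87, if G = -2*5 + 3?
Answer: 170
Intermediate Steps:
G = -7 (G = -10 + 3 = -7)
(G - (-10)*9) + 87 = (-7 - (-10)*9) + 87 = (-7 - 1*(-90)) + 87 = (-7 + 90) + 87 = 83 + 87 = 170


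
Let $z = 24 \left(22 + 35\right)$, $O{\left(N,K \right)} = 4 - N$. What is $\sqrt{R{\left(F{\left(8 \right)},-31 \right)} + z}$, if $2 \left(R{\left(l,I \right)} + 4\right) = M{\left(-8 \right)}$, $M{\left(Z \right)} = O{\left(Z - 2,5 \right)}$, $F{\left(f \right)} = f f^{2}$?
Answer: $\sqrt{1371} \approx 37.027$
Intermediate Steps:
$F{\left(f \right)} = f^{3}$
$M{\left(Z \right)} = 6 - Z$ ($M{\left(Z \right)} = 4 - \left(Z - 2\right) = 4 - \left(-2 + Z\right) = 6 - Z$)
$R{\left(l,I \right)} = 3$ ($R{\left(l,I \right)} = -4 + \frac{6 - -8}{2} = -4 + \frac{6 + 8}{2} = -4 + \frac{1}{2} \cdot 14 = -4 + 7 = 3$)
$z = 1368$ ($z = 24 \cdot 57 = 1368$)
$\sqrt{R{\left(F{\left(8 \right)},-31 \right)} + z} = \sqrt{3 + 1368} = \sqrt{1371}$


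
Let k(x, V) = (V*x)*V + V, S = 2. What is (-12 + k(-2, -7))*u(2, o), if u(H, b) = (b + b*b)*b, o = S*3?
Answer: -29484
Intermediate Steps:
k(x, V) = V + x*V² (k(x, V) = x*V² + V = V + x*V²)
o = 6 (o = 2*3 = 6)
u(H, b) = b*(b + b²) (u(H, b) = (b + b²)*b = b*(b + b²))
(-12 + k(-2, -7))*u(2, o) = (-12 - 7*(1 - 7*(-2)))*(6²*(1 + 6)) = (-12 - 7*(1 + 14))*(36*7) = (-12 - 7*15)*252 = (-12 - 105)*252 = -117*252 = -29484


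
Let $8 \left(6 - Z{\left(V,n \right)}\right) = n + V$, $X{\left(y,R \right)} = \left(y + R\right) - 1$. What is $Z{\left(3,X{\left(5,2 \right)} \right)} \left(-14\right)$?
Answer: $- \frac{273}{4} \approx -68.25$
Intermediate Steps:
$X{\left(y,R \right)} = -1 + R + y$ ($X{\left(y,R \right)} = \left(R + y\right) - 1 = -1 + R + y$)
$Z{\left(V,n \right)} = 6 - \frac{V}{8} - \frac{n}{8}$ ($Z{\left(V,n \right)} = 6 - \frac{n + V}{8} = 6 - \frac{V + n}{8} = 6 - \left(\frac{V}{8} + \frac{n}{8}\right) = 6 - \frac{V}{8} - \frac{n}{8}$)
$Z{\left(3,X{\left(5,2 \right)} \right)} \left(-14\right) = \left(6 - \frac{3}{8} - \frac{-1 + 2 + 5}{8}\right) \left(-14\right) = \left(6 - \frac{3}{8} - \frac{3}{4}\right) \left(-14\right) = \frac{39}{8} \left(-14\right) = - \frac{273}{4}$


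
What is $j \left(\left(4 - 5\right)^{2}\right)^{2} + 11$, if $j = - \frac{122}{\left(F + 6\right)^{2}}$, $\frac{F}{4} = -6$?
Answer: $\frac{1721}{162} \approx 10.623$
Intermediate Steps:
$F = -24$ ($F = 4 \left(-6\right) = -24$)
$j = - \frac{61}{162}$ ($j = - \frac{122}{\left(-24 + 6\right)^{2}} = - \frac{122}{\left(-18\right)^{2}} = - \frac{122}{324} = \left(-122\right) \frac{1}{324} = - \frac{61}{162} \approx -0.37654$)
$j \left(\left(4 - 5\right)^{2}\right)^{2} + 11 = - \frac{61 \left(\left(4 - 5\right)^{2}\right)^{2}}{162} + 11 = - \frac{61 \left(\left(-1\right)^{2}\right)^{2}}{162} + 11 = - \frac{61 \cdot 1^{2}}{162} + 11 = \left(- \frac{61}{162}\right) 1 + 11 = - \frac{61}{162} + 11 = \frac{1721}{162}$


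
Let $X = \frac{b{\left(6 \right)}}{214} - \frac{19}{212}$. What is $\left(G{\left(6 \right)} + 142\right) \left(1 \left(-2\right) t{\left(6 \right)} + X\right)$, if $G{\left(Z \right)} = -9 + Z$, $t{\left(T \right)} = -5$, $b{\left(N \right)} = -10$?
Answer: $\frac{31100833}{22684} \approx 1371.0$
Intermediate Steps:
$X = - \frac{3093}{22684}$ ($X = - \frac{10}{214} - \frac{19}{212} = \left(-10\right) \frac{1}{214} - \frac{19}{212} = - \frac{5}{107} - \frac{19}{212} = - \frac{3093}{22684} \approx -0.13635$)
$\left(G{\left(6 \right)} + 142\right) \left(1 \left(-2\right) t{\left(6 \right)} + X\right) = \left(\left(-9 + 6\right) + 142\right) \left(1 \left(-2\right) \left(-5\right) - \frac{3093}{22684}\right) = \left(-3 + 142\right) \left(\left(-2\right) \left(-5\right) - \frac{3093}{22684}\right) = 139 \left(10 - \frac{3093}{22684}\right) = 139 \cdot \frac{223747}{22684} = \frac{31100833}{22684}$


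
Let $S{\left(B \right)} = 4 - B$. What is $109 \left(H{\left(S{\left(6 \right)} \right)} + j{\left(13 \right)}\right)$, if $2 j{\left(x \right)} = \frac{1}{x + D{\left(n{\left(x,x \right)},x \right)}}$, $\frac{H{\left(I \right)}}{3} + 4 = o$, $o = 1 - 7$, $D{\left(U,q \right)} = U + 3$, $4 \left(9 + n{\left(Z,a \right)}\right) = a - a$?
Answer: $- \frac{45671}{14} \approx -3262.2$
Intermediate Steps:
$n{\left(Z,a \right)} = -9$ ($n{\left(Z,a \right)} = -9 + \frac{a - a}{4} = -9 + \frac{1}{4} \cdot 0 = -9 + 0 = -9$)
$D{\left(U,q \right)} = 3 + U$
$o = -6$ ($o = 1 - 7 = -6$)
$H{\left(I \right)} = -30$ ($H{\left(I \right)} = -12 + 3 \left(-6\right) = -12 - 18 = -30$)
$j{\left(x \right)} = \frac{1}{2 \left(-6 + x\right)}$ ($j{\left(x \right)} = \frac{1}{2 \left(x + \left(3 - 9\right)\right)} = \frac{1}{2 \left(x - 6\right)} = \frac{1}{2 \left(-6 + x\right)}$)
$109 \left(H{\left(S{\left(6 \right)} \right)} + j{\left(13 \right)}\right) = 109 \left(-30 + \frac{1}{2 \left(-6 + 13\right)}\right) = 109 \left(-30 + \frac{1}{2 \cdot 7}\right) = 109 \left(-30 + \frac{1}{2} \cdot \frac{1}{7}\right) = 109 \left(-30 + \frac{1}{14}\right) = 109 \left(- \frac{419}{14}\right) = - \frac{45671}{14}$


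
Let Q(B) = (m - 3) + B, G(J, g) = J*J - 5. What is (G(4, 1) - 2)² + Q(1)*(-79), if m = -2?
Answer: 397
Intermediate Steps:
G(J, g) = -5 + J² (G(J, g) = J² - 5 = -5 + J²)
Q(B) = -5 + B (Q(B) = (-2 - 3) + B = -5 + B)
(G(4, 1) - 2)² + Q(1)*(-79) = ((-5 + 4²) - 2)² + (-5 + 1)*(-79) = ((-5 + 16) - 2)² - 4*(-79) = (11 - 2)² + 316 = 9² + 316 = 81 + 316 = 397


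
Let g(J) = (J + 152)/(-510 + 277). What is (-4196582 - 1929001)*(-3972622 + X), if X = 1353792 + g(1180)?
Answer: 3737761662274926/233 ≈ 1.6042e+13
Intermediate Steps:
g(J) = -152/233 - J/233 (g(J) = (152 + J)/(-233) = (152 + J)*(-1/233) = -152/233 - J/233)
X = 315432204/233 (X = 1353792 + (-152/233 - 1/233*1180) = 1353792 + (-152/233 - 1180/233) = 1353792 - 1332/233 = 315432204/233 ≈ 1.3538e+6)
(-4196582 - 1929001)*(-3972622 + X) = (-4196582 - 1929001)*(-3972622 + 315432204/233) = -6125583*(-610188722/233) = 3737761662274926/233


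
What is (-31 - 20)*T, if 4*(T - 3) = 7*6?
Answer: -1377/2 ≈ -688.50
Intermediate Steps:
T = 27/2 (T = 3 + (7*6)/4 = 3 + (¼)*42 = 3 + 21/2 = 27/2 ≈ 13.500)
(-31 - 20)*T = (-31 - 20)*(27/2) = -51*27/2 = -1377/2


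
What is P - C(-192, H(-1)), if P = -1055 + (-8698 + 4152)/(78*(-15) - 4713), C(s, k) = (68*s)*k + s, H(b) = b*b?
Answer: 71735965/5883 ≈ 12194.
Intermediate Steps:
H(b) = b²
C(s, k) = s + 68*k*s (C(s, k) = 68*k*s + s = s + 68*k*s)
P = -6202019/5883 (P = -1055 - 4546/(-1170 - 4713) = -1055 - 4546/(-5883) = -1055 - 4546*(-1/5883) = -1055 + 4546/5883 = -6202019/5883 ≈ -1054.2)
P - C(-192, H(-1)) = -6202019/5883 - (-192)*(1 + 68*(-1)²) = -6202019/5883 - (-192)*(1 + 68*1) = -6202019/5883 - (-192)*(1 + 68) = -6202019/5883 - (-192)*69 = -6202019/5883 - 1*(-13248) = -6202019/5883 + 13248 = 71735965/5883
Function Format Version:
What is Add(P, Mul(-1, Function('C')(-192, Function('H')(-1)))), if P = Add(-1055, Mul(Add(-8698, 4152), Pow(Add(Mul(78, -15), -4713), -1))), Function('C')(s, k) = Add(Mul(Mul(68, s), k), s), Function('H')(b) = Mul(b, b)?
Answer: Rational(71735965, 5883) ≈ 12194.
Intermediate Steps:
Function('H')(b) = Pow(b, 2)
Function('C')(s, k) = Add(s, Mul(68, k, s)) (Function('C')(s, k) = Add(Mul(68, k, s), s) = Add(s, Mul(68, k, s)))
P = Rational(-6202019, 5883) (P = Add(-1055, Mul(-4546, Pow(Add(-1170, -4713), -1))) = Add(-1055, Mul(-4546, Pow(-5883, -1))) = Add(-1055, Mul(-4546, Rational(-1, 5883))) = Add(-1055, Rational(4546, 5883)) = Rational(-6202019, 5883) ≈ -1054.2)
Add(P, Mul(-1, Function('C')(-192, Function('H')(-1)))) = Add(Rational(-6202019, 5883), Mul(-1, Mul(-192, Add(1, Mul(68, Pow(-1, 2)))))) = Add(Rational(-6202019, 5883), Mul(-1, Mul(-192, Add(1, Mul(68, 1))))) = Add(Rational(-6202019, 5883), Mul(-1, Mul(-192, Add(1, 68)))) = Add(Rational(-6202019, 5883), Mul(-1, Mul(-192, 69))) = Add(Rational(-6202019, 5883), Mul(-1, -13248)) = Add(Rational(-6202019, 5883), 13248) = Rational(71735965, 5883)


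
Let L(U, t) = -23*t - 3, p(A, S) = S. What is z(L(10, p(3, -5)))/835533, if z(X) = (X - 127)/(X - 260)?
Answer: 5/41219628 ≈ 1.2130e-7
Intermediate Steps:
L(U, t) = -3 - 23*t
z(X) = (-127 + X)/(-260 + X)
z(L(10, p(3, -5)))/835533 = ((-127 + (-3 - 23*(-5)))/(-260 + (-3 - 23*(-5))))/835533 = ((-127 + (-3 + 115))/(-260 + (-3 + 115)))*(1/835533) = ((-127 + 112)/(-260 + 112))*(1/835533) = (-15/(-148))*(1/835533) = -1/148*(-15)*(1/835533) = (15/148)*(1/835533) = 5/41219628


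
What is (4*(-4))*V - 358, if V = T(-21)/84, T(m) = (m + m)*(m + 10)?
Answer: -446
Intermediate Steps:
T(m) = 2*m*(10 + m) (T(m) = (2*m)*(10 + m) = 2*m*(10 + m))
V = 11/2 (V = (2*(-21)*(10 - 21))/84 = (2*(-21)*(-11))*(1/84) = 462*(1/84) = 11/2 ≈ 5.5000)
(4*(-4))*V - 358 = (4*(-4))*(11/2) - 358 = -16*11/2 - 358 = -88 - 358 = -446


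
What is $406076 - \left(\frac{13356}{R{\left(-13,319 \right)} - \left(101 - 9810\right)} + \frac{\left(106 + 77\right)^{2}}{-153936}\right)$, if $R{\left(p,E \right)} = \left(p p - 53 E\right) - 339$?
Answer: $\frac{2132286499251}{5250928} \approx 4.0608 \cdot 10^{5}$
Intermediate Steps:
$R{\left(p,E \right)} = -339 + p^{2} - 53 E$ ($R{\left(p,E \right)} = \left(p^{2} - 53 E\right) - 339 = -339 + p^{2} - 53 E$)
$406076 - \left(\frac{13356}{R{\left(-13,319 \right)} - \left(101 - 9810\right)} + \frac{\left(106 + 77\right)^{2}}{-153936}\right) = 406076 - \left(\frac{13356}{\left(-339 + \left(-13\right)^{2} - 16907\right) - \left(101 - 9810\right)} + \frac{\left(106 + 77\right)^{2}}{-153936}\right) = 406076 - \left(\frac{13356}{\left(-339 + 169 - 16907\right) - \left(101 - 9810\right)} + 183^{2} \left(- \frac{1}{153936}\right)\right) = 406076 - \left(\frac{13356}{-17077 - -9709} + 33489 \left(- \frac{1}{153936}\right)\right) = 406076 - \left(\frac{13356}{-17077 + 9709} - \frac{3721}{17104}\right) = 406076 - \left(\frac{13356}{-7368} - \frac{3721}{17104}\right) = 406076 - \left(13356 \left(- \frac{1}{7368}\right) - \frac{3721}{17104}\right) = 406076 - \left(- \frac{1113}{614} - \frac{3721}{17104}\right) = 406076 - - \frac{10660723}{5250928} = 406076 + \frac{10660723}{5250928} = \frac{2132286499251}{5250928}$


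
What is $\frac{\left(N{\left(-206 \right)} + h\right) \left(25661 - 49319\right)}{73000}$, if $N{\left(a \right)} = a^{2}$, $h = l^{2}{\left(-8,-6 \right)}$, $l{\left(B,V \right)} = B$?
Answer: $- \frac{1005465}{73} \approx -13774.0$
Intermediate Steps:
$h = 64$ ($h = \left(-8\right)^{2} = 64$)
$\frac{\left(N{\left(-206 \right)} + h\right) \left(25661 - 49319\right)}{73000} = \frac{\left(\left(-206\right)^{2} + 64\right) \left(25661 - 49319\right)}{73000} = \left(42436 + 64\right) \left(-23658\right) \frac{1}{73000} = 42500 \left(-23658\right) \frac{1}{73000} = \left(-1005465000\right) \frac{1}{73000} = - \frac{1005465}{73}$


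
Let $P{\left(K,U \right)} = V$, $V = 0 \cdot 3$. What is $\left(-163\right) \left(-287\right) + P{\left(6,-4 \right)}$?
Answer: $46781$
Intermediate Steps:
$V = 0$
$P{\left(K,U \right)} = 0$
$\left(-163\right) \left(-287\right) + P{\left(6,-4 \right)} = \left(-163\right) \left(-287\right) + 0 = 46781 + 0 = 46781$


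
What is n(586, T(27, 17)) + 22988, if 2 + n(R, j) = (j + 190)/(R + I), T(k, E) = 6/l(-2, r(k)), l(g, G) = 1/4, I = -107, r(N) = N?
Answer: 11010508/479 ≈ 22986.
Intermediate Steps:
l(g, G) = ¼
T(k, E) = 24 (T(k, E) = 6/(¼) = 6*4 = 24)
n(R, j) = -2 + (190 + j)/(-107 + R) (n(R, j) = -2 + (j + 190)/(R - 107) = -2 + (190 + j)/(-107 + R))
n(586, T(27, 17)) + 22988 = (404 + 24 - 2*586)/(-107 + 586) + 22988 = (404 + 24 - 1172)/479 + 22988 = (1/479)*(-744) + 22988 = -744/479 + 22988 = 11010508/479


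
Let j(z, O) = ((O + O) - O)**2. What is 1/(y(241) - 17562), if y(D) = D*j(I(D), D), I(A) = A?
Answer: 1/13979959 ≈ 7.1531e-8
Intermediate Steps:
j(z, O) = O**2 (j(z, O) = (2*O - O)**2 = O**2)
y(D) = D**3 (y(D) = D*D**2 = D**3)
1/(y(241) - 17562) = 1/(241**3 - 17562) = 1/(13997521 - 17562) = 1/13979959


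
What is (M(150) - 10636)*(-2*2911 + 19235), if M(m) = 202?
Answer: -139951242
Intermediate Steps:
(M(150) - 10636)*(-2*2911 + 19235) = (202 - 10636)*(-2*2911 + 19235) = -10434*(-5822 + 19235) = -10434*13413 = -139951242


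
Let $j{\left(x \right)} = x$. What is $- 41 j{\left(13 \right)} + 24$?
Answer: $-509$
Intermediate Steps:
$- 41 j{\left(13 \right)} + 24 = \left(-41\right) 13 + 24 = -533 + 24 = -509$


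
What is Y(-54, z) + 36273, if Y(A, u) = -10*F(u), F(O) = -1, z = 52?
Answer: 36283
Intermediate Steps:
Y(A, u) = 10 (Y(A, u) = -10*(-1) = 10)
Y(-54, z) + 36273 = 10 + 36273 = 36283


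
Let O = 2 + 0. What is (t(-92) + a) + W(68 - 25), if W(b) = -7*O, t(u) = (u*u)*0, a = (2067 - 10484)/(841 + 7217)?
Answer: -121229/8058 ≈ -15.045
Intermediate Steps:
O = 2
a = -8417/8058 ≈ -1.0446
t(u) = 0 (t(u) = u²*0 = 0)
W(b) = -14 (W(b) = -7*2 = -14)
(t(-92) + a) + W(68 - 25) = (0 - 8417/8058) - 14 = -8417/8058 - 14 = -121229/8058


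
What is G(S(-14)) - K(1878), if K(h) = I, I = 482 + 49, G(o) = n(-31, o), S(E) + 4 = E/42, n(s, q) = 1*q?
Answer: -1606/3 ≈ -535.33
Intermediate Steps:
n(s, q) = q
S(E) = -4 + E/42
G(o) = o
I = 531
K(h) = 531
G(S(-14)) - K(1878) = (-4 + (1/42)*(-14)) - 1*531 = (-4 - ⅓) - 531 = -13/3 - 531 = -1606/3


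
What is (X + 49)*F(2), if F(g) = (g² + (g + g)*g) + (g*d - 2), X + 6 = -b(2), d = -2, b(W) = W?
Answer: 246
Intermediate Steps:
X = -8 (X = -6 - 1*2 = -6 - 2 = -8)
F(g) = -2 - 2*g + 3*g² (F(g) = (g² + (g + g)*g) + (g*(-2) - 2) = (g² + (2*g)*g) + (-2*g - 2) = (g² + 2*g²) + (-2 - 2*g) = 3*g² + (-2 - 2*g) = -2 - 2*g + 3*g²)
(X + 49)*F(2) = (-8 + 49)*(-2 - 2*2 + 3*2²) = 41*(-2 - 4 + 3*4) = 41*(-2 - 4 + 12) = 41*6 = 246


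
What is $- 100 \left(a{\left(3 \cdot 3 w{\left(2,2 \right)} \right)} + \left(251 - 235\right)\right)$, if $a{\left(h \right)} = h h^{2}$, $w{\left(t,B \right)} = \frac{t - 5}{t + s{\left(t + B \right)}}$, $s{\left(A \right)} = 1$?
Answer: $71300$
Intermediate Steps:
$w{\left(t,B \right)} = \frac{-5 + t}{1 + t}$ ($w{\left(t,B \right)} = \frac{t - 5}{t + 1} = \frac{-5 + t}{1 + t}$)
$a{\left(h \right)} = h^{3}$
$- 100 \left(a{\left(3 \cdot 3 w{\left(2,2 \right)} \right)} + \left(251 - 235\right)\right) = - 100 \left(\left(3 \cdot 3 \frac{-5 + 2}{1 + 2}\right)^{3} + \left(251 - 235\right)\right) = - 100 \left(\left(9 \cdot \frac{1}{3} \left(-3\right)\right)^{3} + 16\right) = - 100 \left(\left(9 \left(-1\right)\right)^{3} + 16\right) = - 100 \left(\left(-9\right)^{3} + 16\right) = - 100 \left(-729 + 16\right) = \left(-100\right) \left(-713\right) = 71300$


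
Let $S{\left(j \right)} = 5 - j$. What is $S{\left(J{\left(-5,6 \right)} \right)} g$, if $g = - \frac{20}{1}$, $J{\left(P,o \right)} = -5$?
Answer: $-200$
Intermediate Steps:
$g = -20$ ($g = \left(-20\right) 1 = -20$)
$S{\left(J{\left(-5,6 \right)} \right)} g = \left(5 - -5\right) \left(-20\right) = \left(5 + 5\right) \left(-20\right) = 10 \left(-20\right) = -200$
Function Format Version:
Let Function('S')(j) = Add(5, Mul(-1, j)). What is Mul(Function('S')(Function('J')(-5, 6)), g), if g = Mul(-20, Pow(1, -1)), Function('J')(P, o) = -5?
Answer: -200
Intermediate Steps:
g = -20 (g = Mul(-20, 1) = -20)
Mul(Function('S')(Function('J')(-5, 6)), g) = Mul(Add(5, Mul(-1, -5)), -20) = Mul(Add(5, 5), -20) = Mul(10, -20) = -200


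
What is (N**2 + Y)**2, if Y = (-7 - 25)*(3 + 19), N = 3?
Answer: 483025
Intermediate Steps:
Y = -704 (Y = -32*22 = -704)
(N**2 + Y)**2 = (3**2 - 704)**2 = (9 - 704)**2 = (-695)**2 = 483025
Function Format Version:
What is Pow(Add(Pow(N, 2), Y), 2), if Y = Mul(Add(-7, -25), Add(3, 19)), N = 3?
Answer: 483025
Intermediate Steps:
Y = -704 (Y = Mul(-32, 22) = -704)
Pow(Add(Pow(N, 2), Y), 2) = Pow(Add(Pow(3, 2), -704), 2) = Pow(Add(9, -704), 2) = Pow(-695, 2) = 483025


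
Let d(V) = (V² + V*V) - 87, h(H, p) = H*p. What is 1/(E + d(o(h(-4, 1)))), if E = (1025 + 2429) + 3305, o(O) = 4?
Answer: 1/6704 ≈ 0.00014916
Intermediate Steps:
E = 6759 (E = 3454 + 3305 = 6759)
d(V) = -87 + 2*V² (d(V) = (V² + V²) - 87 = 2*V² - 87 = -87 + 2*V²)
1/(E + d(o(h(-4, 1)))) = 1/(6759 + (-87 + 2*4²)) = 1/(6759 + (-87 + 2*16)) = 1/(6759 + (-87 + 32)) = 1/(6759 - 55) = 1/6704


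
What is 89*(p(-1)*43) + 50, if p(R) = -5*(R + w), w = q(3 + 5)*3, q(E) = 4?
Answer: -210435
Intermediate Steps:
w = 12 (w = 4*3 = 12)
p(R) = -60 - 5*R (p(R) = -5*(R + 12) = -5*(12 + R) = -60 - 5*R)
89*(p(-1)*43) + 50 = 89*((-60 - 5*(-1))*43) + 50 = 89*((-60 + 5)*43) + 50 = 89*(-55*43) + 50 = 89*(-2365) + 50 = -210485 + 50 = -210435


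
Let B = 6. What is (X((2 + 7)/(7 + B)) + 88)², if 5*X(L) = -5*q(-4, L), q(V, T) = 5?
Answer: 6889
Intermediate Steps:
X(L) = -5 (X(L) = (-5*5)/5 = (⅕)*(-25) = -5)
(X((2 + 7)/(7 + B)) + 88)² = (-5 + 88)² = 83² = 6889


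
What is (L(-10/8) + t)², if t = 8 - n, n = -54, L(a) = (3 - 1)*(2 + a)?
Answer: 16129/4 ≈ 4032.3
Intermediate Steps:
L(a) = 4 + 2*a (L(a) = 2*(2 + a) = 4 + 2*a)
t = 62 (t = 8 - 1*(-54) = 8 + 54 = 62)
(L(-10/8) + t)² = ((4 + 2*(-10/8)) + 62)² = ((4 + 2*(-10*⅛)) + 62)² = ((4 + 2*(-5/4)) + 62)² = ((4 - 5/2) + 62)² = (3/2 + 62)² = (127/2)² = 16129/4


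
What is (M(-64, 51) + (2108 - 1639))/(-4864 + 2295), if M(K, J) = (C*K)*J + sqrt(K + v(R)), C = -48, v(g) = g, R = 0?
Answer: -157141/2569 - 8*I/2569 ≈ -61.168 - 0.0031141*I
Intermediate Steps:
M(K, J) = sqrt(K) - 48*J*K (M(K, J) = (-48*K)*J + sqrt(K + 0) = -48*J*K + sqrt(K) = sqrt(K) - 48*J*K)
(M(-64, 51) + (2108 - 1639))/(-4864 + 2295) = ((sqrt(-64) - 48*51*(-64)) + (2108 - 1639))/(-4864 + 2295) = ((8*I + 156672) + 469)/(-2569) = ((156672 + 8*I) + 469)*(-1/2569) = (157141 + 8*I)*(-1/2569) = -157141/2569 - 8*I/2569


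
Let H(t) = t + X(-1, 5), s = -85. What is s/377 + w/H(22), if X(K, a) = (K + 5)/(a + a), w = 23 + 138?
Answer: 41995/6032 ≈ 6.9620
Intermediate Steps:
w = 161
X(K, a) = (5 + K)/(2*a) (X(K, a) = (5 + K)/((2*a)) = (5 + K)*(1/(2*a)) = (5 + K)/(2*a))
H(t) = ⅖ + t (H(t) = t + (½)*(5 - 1)/5 = t + (½)*(⅕)*4 = t + ⅖ = ⅖ + t)
s/377 + w/H(22) = -85/377 + 161/(⅖ + 22) = -85*1/377 + 161/(112/5) = -85/377 + 161*(5/112) = -85/377 + 115/16 = 41995/6032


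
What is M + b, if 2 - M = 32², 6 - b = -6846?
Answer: 5830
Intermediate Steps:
b = 6852 (b = 6 - 1*(-6846) = 6 + 6846 = 6852)
M = -1022 (M = 2 - 1*32² = 2 - 1*1024 = 2 - 1024 = -1022)
M + b = -1022 + 6852 = 5830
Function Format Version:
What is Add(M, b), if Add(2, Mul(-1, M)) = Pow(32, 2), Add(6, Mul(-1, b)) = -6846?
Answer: 5830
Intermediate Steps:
b = 6852 (b = Add(6, Mul(-1, -6846)) = Add(6, 6846) = 6852)
M = -1022 (M = Add(2, Mul(-1, Pow(32, 2))) = Add(2, Mul(-1, 1024)) = Add(2, -1024) = -1022)
Add(M, b) = Add(-1022, 6852) = 5830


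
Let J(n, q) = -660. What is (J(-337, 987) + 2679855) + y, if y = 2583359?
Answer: 5262554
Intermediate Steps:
(J(-337, 987) + 2679855) + y = (-660 + 2679855) + 2583359 = 2679195 + 2583359 = 5262554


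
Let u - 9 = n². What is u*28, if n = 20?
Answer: 11452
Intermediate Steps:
u = 409 (u = 9 + 20² = 9 + 400 = 409)
u*28 = 409*28 = 11452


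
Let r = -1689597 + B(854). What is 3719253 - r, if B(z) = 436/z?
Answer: 2309578732/427 ≈ 5.4088e+6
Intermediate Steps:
r = -721457701/427 (r = -1689597 + 436/854 = -1689597 + 436*(1/854) = -1689597 + 218/427 = -721457701/427 ≈ -1.6896e+6)
3719253 - r = 3719253 - 1*(-721457701/427) = 3719253 + 721457701/427 = 2309578732/427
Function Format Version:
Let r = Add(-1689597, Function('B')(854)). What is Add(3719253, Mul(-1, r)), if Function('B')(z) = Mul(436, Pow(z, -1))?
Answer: Rational(2309578732, 427) ≈ 5.4088e+6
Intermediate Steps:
r = Rational(-721457701, 427) (r = Add(-1689597, Mul(436, Pow(854, -1))) = Add(-1689597, Mul(436, Rational(1, 854))) = Add(-1689597, Rational(218, 427)) = Rational(-721457701, 427) ≈ -1.6896e+6)
Add(3719253, Mul(-1, r)) = Add(3719253, Mul(-1, Rational(-721457701, 427))) = Add(3719253, Rational(721457701, 427)) = Rational(2309578732, 427)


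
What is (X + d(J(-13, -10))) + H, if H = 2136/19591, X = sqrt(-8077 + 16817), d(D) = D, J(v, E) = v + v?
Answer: -507230/19591 + 2*sqrt(2185) ≈ 67.597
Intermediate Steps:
J(v, E) = 2*v
X = 2*sqrt(2185) (X = sqrt(8740) = 2*sqrt(2185) ≈ 93.488)
H = 2136/19591 (H = 2136*(1/19591) = 2136/19591 ≈ 0.10903)
(X + d(J(-13, -10))) + H = (2*sqrt(2185) + 2*(-13)) + 2136/19591 = (2*sqrt(2185) - 26) + 2136/19591 = (-26 + 2*sqrt(2185)) + 2136/19591 = -507230/19591 + 2*sqrt(2185)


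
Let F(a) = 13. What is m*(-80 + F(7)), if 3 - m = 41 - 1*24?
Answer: 938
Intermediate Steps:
m = -14 (m = 3 - (41 - 1*24) = 3 - (41 - 24) = 3 - 1*17 = 3 - 17 = -14)
m*(-80 + F(7)) = -14*(-80 + 13) = -14*(-67) = 938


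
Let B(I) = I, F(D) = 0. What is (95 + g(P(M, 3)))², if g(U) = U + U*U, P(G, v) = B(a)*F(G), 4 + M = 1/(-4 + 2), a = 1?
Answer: 9025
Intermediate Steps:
M = -9/2 (M = -4 + 1/(-4 + 2) = -4 + 1/(-2) = -4 - ½ = -9/2 ≈ -4.5000)
P(G, v) = 0 (P(G, v) = 1*0 = 0)
g(U) = U + U²
(95 + g(P(M, 3)))² = (95 + 0*(1 + 0))² = (95 + 0*1)² = (95 + 0)² = 95² = 9025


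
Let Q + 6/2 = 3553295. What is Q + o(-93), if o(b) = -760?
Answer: 3552532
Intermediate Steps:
Q = 3553292 (Q = -3 + 3553295 = 3553292)
Q + o(-93) = 3553292 - 760 = 3552532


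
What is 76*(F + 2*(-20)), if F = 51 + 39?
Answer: 3800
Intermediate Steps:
F = 90
76*(F + 2*(-20)) = 76*(90 + 2*(-20)) = 76*(90 - 40) = 76*50 = 3800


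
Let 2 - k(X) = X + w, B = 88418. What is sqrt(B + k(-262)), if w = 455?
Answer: 3*sqrt(9803) ≈ 297.03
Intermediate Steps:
k(X) = -453 - X (k(X) = 2 - (X + 455) = 2 - (455 + X) = 2 + (-455 - X) = -453 - X)
sqrt(B + k(-262)) = sqrt(88418 + (-453 - 1*(-262))) = sqrt(88418 + (-453 + 262)) = sqrt(88418 - 191) = sqrt(88227) = 3*sqrt(9803)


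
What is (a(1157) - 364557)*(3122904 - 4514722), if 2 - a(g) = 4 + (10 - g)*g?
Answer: -1339652661360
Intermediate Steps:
a(g) = -2 - g*(10 - g) (a(g) = 2 - (4 + (10 - g)*g) = 2 - (4 + g*(10 - g)) = 2 + (-4 - g*(10 - g)) = -2 - g*(10 - g))
(a(1157) - 364557)*(3122904 - 4514722) = ((-2 + 1157**2 - 10*1157) - 364557)*(3122904 - 4514722) = ((-2 + 1338649 - 11570) - 364557)*(-1391818) = (1327077 - 364557)*(-1391818) = 962520*(-1391818) = -1339652661360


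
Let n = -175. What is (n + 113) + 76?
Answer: 14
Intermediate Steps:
(n + 113) + 76 = (-175 + 113) + 76 = -62 + 76 = 14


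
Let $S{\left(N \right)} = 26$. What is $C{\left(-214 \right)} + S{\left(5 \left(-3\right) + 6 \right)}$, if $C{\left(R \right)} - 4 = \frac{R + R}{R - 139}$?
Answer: $\frac{11018}{353} \approx 31.212$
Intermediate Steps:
$C{\left(R \right)} = 4 + \frac{2 R}{-139 + R}$ ($C{\left(R \right)} = 4 + \frac{R + R}{R - 139} = 4 + \frac{2 R}{-139 + R}$)
$C{\left(-214 \right)} + S{\left(5 \left(-3\right) + 6 \right)} = \frac{2 \left(-278 + 3 \left(-214\right)\right)}{-139 - 214} + 26 = \frac{2 \left(-278 - 642\right)}{-353} + 26 = 2 \left(- \frac{1}{353}\right) \left(-920\right) + 26 = \frac{1840}{353} + 26 = \frac{11018}{353}$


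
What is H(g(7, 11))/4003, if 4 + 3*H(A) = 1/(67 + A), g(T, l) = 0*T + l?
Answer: -311/936702 ≈ -0.00033202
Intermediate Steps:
g(T, l) = l (g(T, l) = 0 + l = l)
H(A) = -4/3 + 1/(3*(67 + A))
H(g(7, 11))/4003 = ((-267 - 4*11)/(3*(67 + 11)))/4003 = ((1/3)*(-267 - 44)/78)*(1/4003) = ((1/3)*(1/78)*(-311))*(1/4003) = -311/234*1/4003 = -311/936702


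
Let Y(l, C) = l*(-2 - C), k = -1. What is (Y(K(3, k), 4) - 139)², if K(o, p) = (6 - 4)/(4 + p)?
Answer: 20449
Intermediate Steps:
K(o, p) = 2/(4 + p)
(Y(K(3, k), 4) - 139)² = (-2/(4 - 1)*(2 + 4) - 139)² = (-1*2/3*6 - 139)² = (-1*2*(⅓)*6 - 139)² = (-1*⅔*6 - 139)² = (-4 - 139)² = (-143)² = 20449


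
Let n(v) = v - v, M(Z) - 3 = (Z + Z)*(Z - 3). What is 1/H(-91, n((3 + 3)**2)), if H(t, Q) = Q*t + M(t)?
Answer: 1/17111 ≈ 5.8442e-5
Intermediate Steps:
M(Z) = 3 + 2*Z*(-3 + Z) (M(Z) = 3 + (Z + Z)*(Z - 3) = 3 + (2*Z)*(-3 + Z) = 3 + 2*Z*(-3 + Z))
n(v) = 0
H(t, Q) = 3 - 6*t + 2*t**2 + Q*t (H(t, Q) = Q*t + (3 - 6*t + 2*t**2) = 3 - 6*t + 2*t**2 + Q*t)
1/H(-91, n((3 + 3)**2)) = 1/(3 - 6*(-91) + 2*(-91)**2 + 0*(-91)) = 1/(3 + 546 + 2*8281 + 0) = 1/(3 + 546 + 16562 + 0) = 1/17111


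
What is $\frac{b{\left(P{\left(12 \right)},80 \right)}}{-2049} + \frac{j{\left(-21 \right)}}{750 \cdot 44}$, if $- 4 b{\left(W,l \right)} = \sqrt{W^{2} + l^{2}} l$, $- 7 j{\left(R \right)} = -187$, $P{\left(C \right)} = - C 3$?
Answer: $\frac{17}{21000} + \frac{80 \sqrt{481}}{2049} \approx 0.8571$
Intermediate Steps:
$P{\left(C \right)} = - 3 C$
$j{\left(R \right)} = \frac{187}{7}$ ($j{\left(R \right)} = \left(- \frac{1}{7}\right) \left(-187\right) = \frac{187}{7}$)
$b{\left(W,l \right)} = - \frac{l \sqrt{W^{2} + l^{2}}}{4}$ ($b{\left(W,l \right)} = - \frac{\sqrt{W^{2} + l^{2}} l}{4} = - \frac{l \sqrt{W^{2} + l^{2}}}{4}$)
$\frac{b{\left(P{\left(12 \right)},80 \right)}}{-2049} + \frac{j{\left(-21 \right)}}{750 \cdot 44} = \frac{\left(- \frac{1}{4}\right) 80 \sqrt{\left(\left(-3\right) 12\right)^{2} + 80^{2}}}{-2049} + \frac{187}{7 \cdot 750 \cdot 44} = \left(- \frac{1}{4}\right) 80 \sqrt{\left(-36\right)^{2} + 6400} \left(- \frac{1}{2049}\right) + \frac{187}{7 \cdot 33000} = \left(- \frac{1}{4}\right) 80 \sqrt{1296 + 6400} \left(- \frac{1}{2049}\right) + \frac{187}{7} \cdot \frac{1}{33000} = \left(- \frac{1}{4}\right) 80 \sqrt{7696} \left(- \frac{1}{2049}\right) + \frac{17}{21000} = \left(- \frac{1}{4}\right) 80 \cdot 4 \sqrt{481} \left(- \frac{1}{2049}\right) + \frac{17}{21000} = - 80 \sqrt{481} \left(- \frac{1}{2049}\right) + \frac{17}{21000} = \frac{80 \sqrt{481}}{2049} + \frac{17}{21000} = \frac{17}{21000} + \frac{80 \sqrt{481}}{2049}$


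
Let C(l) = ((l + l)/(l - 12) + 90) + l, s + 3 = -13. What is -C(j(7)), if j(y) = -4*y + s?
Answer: -333/7 ≈ -47.571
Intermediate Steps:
s = -16 (s = -3 - 13 = -16)
j(y) = -16 - 4*y (j(y) = -4*y - 16 = -16 - 4*y)
C(l) = 90 + l + 2*l/(-12 + l) (C(l) = ((2*l)/(-12 + l) + 90) + l = (2*l/(-12 + l) + 90) + l = (90 + 2*l/(-12 + l)) + l = 90 + l + 2*l/(-12 + l))
-C(j(7)) = -(-1080 + (-16 - 4*7)² + 80*(-16 - 4*7))/(-12 + (-16 - 4*7)) = -(-1080 + (-16 - 28)² + 80*(-16 - 28))/(-12 + (-16 - 28)) = -(-1080 + (-44)² + 80*(-44))/(-12 - 44) = -(-1080 + 1936 - 3520)/(-56) = -(-1)*(-2664)/56 = -1*333/7 = -333/7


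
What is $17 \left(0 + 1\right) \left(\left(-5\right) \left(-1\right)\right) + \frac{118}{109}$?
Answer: $\frac{9383}{109} \approx 86.083$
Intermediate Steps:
$17 \left(0 + 1\right) \left(\left(-5\right) \left(-1\right)\right) + \frac{118}{109} = 17 \cdot 1 \cdot 5 + 118 \cdot \frac{1}{109} = 17 \cdot 5 + \frac{118}{109} = 85 + \frac{118}{109} = \frac{9383}{109}$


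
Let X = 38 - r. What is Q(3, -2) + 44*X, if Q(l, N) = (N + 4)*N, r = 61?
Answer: -1016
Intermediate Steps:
Q(l, N) = N*(4 + N) (Q(l, N) = (4 + N)*N = N*(4 + N))
X = -23 (X = 38 - 1*61 = 38 - 61 = -23)
Q(3, -2) + 44*X = -2*(4 - 2) + 44*(-23) = -2*2 - 1012 = -4 - 1012 = -1016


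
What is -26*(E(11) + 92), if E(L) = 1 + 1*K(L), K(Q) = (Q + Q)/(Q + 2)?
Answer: -2462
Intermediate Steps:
K(Q) = 2*Q/(2 + Q) (K(Q) = (2*Q)/(2 + Q) = 2*Q/(2 + Q))
E(L) = 1 + 2*L/(2 + L) (E(L) = 1 + 1*(2*L/(2 + L)) = 1 + 2*L/(2 + L))
-26*(E(11) + 92) = -26*((2 + 3*11)/(2 + 11) + 92) = -26*((2 + 33)/13 + 92) = -26*((1/13)*35 + 92) = -26*(35/13 + 92) = -26*1231/13 = -2462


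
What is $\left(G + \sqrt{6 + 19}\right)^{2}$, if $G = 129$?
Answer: $17956$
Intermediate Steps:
$\left(G + \sqrt{6 + 19}\right)^{2} = \left(129 + \sqrt{6 + 19}\right)^{2} = \left(129 + \sqrt{25}\right)^{2} = \left(129 + 5\right)^{2} = 134^{2} = 17956$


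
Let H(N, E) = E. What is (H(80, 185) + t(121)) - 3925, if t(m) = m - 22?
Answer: -3641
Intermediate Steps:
t(m) = -22 + m
(H(80, 185) + t(121)) - 3925 = (185 + (-22 + 121)) - 3925 = (185 + 99) - 3925 = 284 - 3925 = -3641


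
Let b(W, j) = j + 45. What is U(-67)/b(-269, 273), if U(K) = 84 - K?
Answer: 151/318 ≈ 0.47484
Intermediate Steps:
b(W, j) = 45 + j
U(-67)/b(-269, 273) = (84 - 1*(-67))/(45 + 273) = (84 + 67)/318 = 151*(1/318) = 151/318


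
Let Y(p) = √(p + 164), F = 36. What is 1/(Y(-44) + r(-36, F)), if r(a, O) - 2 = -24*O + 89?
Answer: -773/597409 - 2*√30/597409 ≈ -0.0013123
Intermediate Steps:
Y(p) = √(164 + p)
r(a, O) = 91 - 24*O (r(a, O) = 2 + (-24*O + 89) = 2 + (89 - 24*O) = 91 - 24*O)
1/(Y(-44) + r(-36, F)) = 1/(√(164 - 44) + (91 - 24*36)) = 1/(√120 + (91 - 864)) = 1/(2*√30 - 773) = 1/(-773 + 2*√30)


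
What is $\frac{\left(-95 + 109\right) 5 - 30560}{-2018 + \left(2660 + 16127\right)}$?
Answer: $- \frac{30490}{16769} \approx -1.8182$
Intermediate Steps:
$\frac{\left(-95 + 109\right) 5 - 30560}{-2018 + \left(2660 + 16127\right)} = \frac{14 \cdot 5 - 30560}{-2018 + 18787} = \frac{70 - 30560}{16769} = \left(-30490\right) \frac{1}{16769} = - \frac{30490}{16769}$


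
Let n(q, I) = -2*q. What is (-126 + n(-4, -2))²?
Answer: 13924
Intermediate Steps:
(-126 + n(-4, -2))² = (-126 - 2*(-4))² = (-126 + 8)² = (-118)² = 13924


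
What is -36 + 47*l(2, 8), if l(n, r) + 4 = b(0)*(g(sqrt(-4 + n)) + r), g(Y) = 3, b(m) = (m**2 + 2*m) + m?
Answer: -224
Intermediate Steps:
b(m) = m**2 + 3*m
l(n, r) = -4 (l(n, r) = -4 + (0*(3 + 0))*(3 + r) = -4 + (0*3)*(3 + r) = -4 + 0*(3 + r) = -4 + 0 = -4)
-36 + 47*l(2, 8) = -36 + 47*(-4) = -36 - 188 = -224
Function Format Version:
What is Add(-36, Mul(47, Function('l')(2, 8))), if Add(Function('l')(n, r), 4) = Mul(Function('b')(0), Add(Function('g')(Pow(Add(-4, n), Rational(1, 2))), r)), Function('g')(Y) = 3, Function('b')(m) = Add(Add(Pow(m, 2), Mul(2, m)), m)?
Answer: -224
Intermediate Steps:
Function('b')(m) = Add(Pow(m, 2), Mul(3, m))
Function('l')(n, r) = -4 (Function('l')(n, r) = Add(-4, Mul(Mul(0, Add(3, 0)), Add(3, r))) = Add(-4, Mul(Mul(0, 3), Add(3, r))) = Add(-4, Mul(0, Add(3, r))) = Add(-4, 0) = -4)
Add(-36, Mul(47, Function('l')(2, 8))) = Add(-36, Mul(47, -4)) = Add(-36, -188) = -224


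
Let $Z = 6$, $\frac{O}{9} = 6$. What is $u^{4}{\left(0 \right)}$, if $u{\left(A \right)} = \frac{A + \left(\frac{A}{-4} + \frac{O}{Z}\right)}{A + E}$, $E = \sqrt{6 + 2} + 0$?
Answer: $\frac{6561}{64} \approx 102.52$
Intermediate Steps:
$O = 54$ ($O = 9 \cdot 6 = 54$)
$E = 2 \sqrt{2}$ ($E = \sqrt{8} + 0 = 2 \sqrt{2} + 0 = 2 \sqrt{2} \approx 2.8284$)
$u{\left(A \right)} = \frac{9 + \frac{3 A}{4}}{A + 2 \sqrt{2}}$ ($u{\left(A \right)} = \frac{A + \left(\frac{A}{-4} + \frac{54}{6}\right)}{A + 2 \sqrt{2}} = \frac{A + \left(A \left(- \frac{1}{4}\right) + 54 \cdot \frac{1}{6}\right)}{A + 2 \sqrt{2}} = \frac{A - \left(-9 + \frac{A}{4}\right)}{A + 2 \sqrt{2}} = \frac{9 + \frac{3 A}{4}}{A + 2 \sqrt{2}}$)
$u^{4}{\left(0 \right)} = \left(\frac{3 \left(12 + 0\right)}{4 \left(0 + 2 \sqrt{2}\right)}\right)^{4} = \left(\frac{3}{4} \frac{1}{2 \sqrt{2}} \cdot 12\right)^{4} = \left(\frac{3}{4} \frac{\sqrt{2}}{4} \cdot 12\right)^{4} = \left(\frac{9 \sqrt{2}}{4}\right)^{4} = \frac{6561}{64}$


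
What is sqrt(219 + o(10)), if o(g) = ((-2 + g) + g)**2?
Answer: sqrt(543) ≈ 23.302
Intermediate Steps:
o(g) = (-2 + 2*g)**2
sqrt(219 + o(10)) = sqrt(219 + 4*(-1 + 10)**2) = sqrt(219 + 4*9**2) = sqrt(219 + 4*81) = sqrt(219 + 324) = sqrt(543)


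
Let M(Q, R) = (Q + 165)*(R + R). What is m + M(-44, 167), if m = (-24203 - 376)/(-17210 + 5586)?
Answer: 469796915/11624 ≈ 40416.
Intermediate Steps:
M(Q, R) = 2*R*(165 + Q) (M(Q, R) = (165 + Q)*(2*R) = 2*R*(165 + Q))
m = 24579/11624 (m = -24579/(-11624) = -24579*(-1/11624) = 24579/11624 ≈ 2.1145)
m + M(-44, 167) = 24579/11624 + 2*167*(165 - 44) = 24579/11624 + 2*167*121 = 24579/11624 + 40414 = 469796915/11624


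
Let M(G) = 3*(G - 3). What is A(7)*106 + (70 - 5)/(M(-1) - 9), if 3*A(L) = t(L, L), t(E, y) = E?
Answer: 5129/21 ≈ 244.24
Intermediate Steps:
A(L) = L/3
M(G) = -9 + 3*G (M(G) = 3*(-3 + G) = -9 + 3*G)
A(7)*106 + (70 - 5)/(M(-1) - 9) = ((⅓)*7)*106 + (70 - 5)/((-9 + 3*(-1)) - 9) = (7/3)*106 + 65/((-9 - 3) - 9) = 742/3 + 65/(-12 - 9) = 742/3 + 65/(-21) = 742/3 + 65*(-1/21) = 742/3 - 65/21 = 5129/21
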